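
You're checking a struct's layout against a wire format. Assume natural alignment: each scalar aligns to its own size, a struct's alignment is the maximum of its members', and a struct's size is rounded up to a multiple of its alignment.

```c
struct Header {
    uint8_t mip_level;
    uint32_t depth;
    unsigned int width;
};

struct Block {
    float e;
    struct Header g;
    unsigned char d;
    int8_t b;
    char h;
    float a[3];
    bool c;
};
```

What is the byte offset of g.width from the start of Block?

12

Header: @0: mip_level [1B, align 1] → 1; +3 pad (align 4); @4: depth [4B, align 4] → 8; @8: width [4B, align 4] → 12; size 12, align 4
@0: e [4B, align 4] → 4
@4: g [12B, align 4] → 16
within Header: width at 8
4 + 8 = 12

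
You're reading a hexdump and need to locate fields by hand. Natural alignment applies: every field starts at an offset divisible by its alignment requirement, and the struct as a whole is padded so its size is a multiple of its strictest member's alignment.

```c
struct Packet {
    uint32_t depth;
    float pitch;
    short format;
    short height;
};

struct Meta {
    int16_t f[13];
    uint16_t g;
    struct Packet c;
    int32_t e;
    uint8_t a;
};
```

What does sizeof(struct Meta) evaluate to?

Packet: @0: depth [4B, align 4] → 4; @4: pitch [4B, align 4] → 8; @8: format [2B, align 2] → 10; @10: height [2B, align 2] → 12; size 12, align 4
@0: f [26B, align 2] → 26
@26: g [2B, align 2] → 28
@28: c [12B, align 4] → 40
@40: e [4B, align 4] → 44
@44: a [1B, align 1] → 45
+3 tail pad (align 4)
size 48, align 4

48 bytes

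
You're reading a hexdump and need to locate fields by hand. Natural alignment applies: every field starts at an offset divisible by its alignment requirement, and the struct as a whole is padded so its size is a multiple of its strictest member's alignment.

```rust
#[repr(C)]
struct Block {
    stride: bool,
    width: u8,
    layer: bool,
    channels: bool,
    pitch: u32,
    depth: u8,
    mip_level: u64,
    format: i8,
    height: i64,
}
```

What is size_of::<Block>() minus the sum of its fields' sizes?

0..1  stride  (1B, 1-aligned)
1..2  width  (1B, 1-aligned)
2..3  layer  (1B, 1-aligned)
3..4  channels  (1B, 1-aligned)
4..8  pitch  (4B, 4-aligned)
8..9  depth  (1B, 1-aligned)
9..16  -- padding (7B)
16..24  mip_level  (8B, 8-aligned)
24..25  format  (1B, 1-aligned)
25..32  -- padding (7B)
32..40  height  (8B, 8-aligned)
sizeof = 40, alignof = 8
data bytes 26, size 40 → padding 14

14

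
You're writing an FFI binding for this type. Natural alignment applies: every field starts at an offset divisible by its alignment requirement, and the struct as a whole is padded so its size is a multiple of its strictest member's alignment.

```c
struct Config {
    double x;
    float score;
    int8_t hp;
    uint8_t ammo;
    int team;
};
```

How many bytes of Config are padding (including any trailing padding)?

0..8  x  (8B, 8-aligned)
8..12  score  (4B, 4-aligned)
12..13  hp  (1B, 1-aligned)
13..14  ammo  (1B, 1-aligned)
14..16  -- padding (2B)
16..20  team  (4B, 4-aligned)
20..24  -- tail padding (4B)
sizeof = 24, alignof = 8
data bytes 18, size 24 → padding 6

6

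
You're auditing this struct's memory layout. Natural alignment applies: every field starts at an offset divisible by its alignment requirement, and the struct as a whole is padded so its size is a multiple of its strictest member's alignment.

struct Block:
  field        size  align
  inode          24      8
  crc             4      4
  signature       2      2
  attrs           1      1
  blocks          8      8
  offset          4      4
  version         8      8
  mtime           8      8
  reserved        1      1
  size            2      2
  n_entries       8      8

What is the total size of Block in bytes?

80

inode at 0 (size 24, align 8) → ends 24
crc at 24 (size 4, align 4) → ends 28
signature at 28 (size 2, align 2) → ends 30
attrs at 30 (size 1, align 1) → ends 31
pad 1 to align 8 for blocks
blocks at 32 (size 8, align 8) → ends 40
offset at 40 (size 4, align 4) → ends 44
pad 4 to align 8 for version
version at 48 (size 8, align 8) → ends 56
mtime at 56 (size 8, align 8) → ends 64
reserved at 64 (size 1, align 1) → ends 65
pad 1 to align 2 for size
size at 66 (size 2, align 2) → ends 68
pad 4 to align 8 for n_entries
n_entries at 72 (size 8, align 8) → ends 80
total 80 bytes, alignment 8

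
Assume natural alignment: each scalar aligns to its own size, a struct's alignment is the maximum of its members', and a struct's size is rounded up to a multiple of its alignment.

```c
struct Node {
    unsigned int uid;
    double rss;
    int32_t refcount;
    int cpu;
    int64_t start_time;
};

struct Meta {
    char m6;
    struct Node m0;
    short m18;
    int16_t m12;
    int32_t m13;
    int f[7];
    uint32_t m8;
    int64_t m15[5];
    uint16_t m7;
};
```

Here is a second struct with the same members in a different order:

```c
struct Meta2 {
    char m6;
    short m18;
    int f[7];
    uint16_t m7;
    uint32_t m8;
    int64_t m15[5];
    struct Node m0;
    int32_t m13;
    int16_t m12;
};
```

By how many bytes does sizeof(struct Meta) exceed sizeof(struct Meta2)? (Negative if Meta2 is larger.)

Node: 0..4  uid  (4B, 4-aligned); 4..8  -- padding (4B); 8..16  rss  (8B, 8-aligned); 16..20  refcount  (4B, 4-aligned); 20..24  cpu  (4B, 4-aligned); 24..32  start_time  (8B, 8-aligned); sizeof = 32, alignof = 8
0..1  m6  (1B, 1-aligned)
1..8  -- padding (7B)
8..40  m0  (32B, 8-aligned)
40..42  m18  (2B, 2-aligned)
42..44  m12  (2B, 2-aligned)
44..48  m13  (4B, 4-aligned)
48..76  f  (28B, 4-aligned)
76..80  m8  (4B, 4-aligned)
80..120  m15  (40B, 8-aligned)
120..122  m7  (2B, 2-aligned)
122..128  -- tail padding (6B)
sizeof = 128, alignof = 8
— Meta2 —
0..1  m6  (1B, 1-aligned)
1..2  -- padding (1B)
2..4  m18  (2B, 2-aligned)
4..32  f  (28B, 4-aligned)
32..34  m7  (2B, 2-aligned)
34..36  -- padding (2B)
36..40  m8  (4B, 4-aligned)
40..80  m15  (40B, 8-aligned)
80..112  m0  (32B, 8-aligned)
112..116  m13  (4B, 4-aligned)
116..118  m12  (2B, 2-aligned)
118..120  -- tail padding (2B)
sizeof = 120, alignof = 8
128 − 120 = 8

8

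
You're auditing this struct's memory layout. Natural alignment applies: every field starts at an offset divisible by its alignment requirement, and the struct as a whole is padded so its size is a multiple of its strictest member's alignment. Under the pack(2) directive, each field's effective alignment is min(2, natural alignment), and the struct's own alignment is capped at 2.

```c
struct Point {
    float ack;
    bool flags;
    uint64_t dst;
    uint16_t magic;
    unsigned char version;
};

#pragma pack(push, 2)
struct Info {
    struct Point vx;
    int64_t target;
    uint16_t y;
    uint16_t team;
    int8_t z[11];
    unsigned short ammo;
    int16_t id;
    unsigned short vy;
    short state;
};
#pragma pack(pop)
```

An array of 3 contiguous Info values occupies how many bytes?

Point: @0: ack [4B, align 4] → 4; @4: flags [1B, align 1] → 5; +3 pad (align 8); @8: dst [8B, align 8] → 16; @16: magic [2B, align 2] → 18; @18: version [1B, align 1] → 19; +5 tail pad (align 8); size 24, align 8
@0: vx [24B, align 2] → 24
@24: target [8B, align 2] → 32
@32: y [2B, align 2] → 34
@34: team [2B, align 2] → 36
@36: z [11B, align 1] → 47
+1 pad (align 2)
@48: ammo [2B, align 2] → 50
@50: id [2B, align 2] → 52
@52: vy [2B, align 2] → 54
@54: state [2B, align 2] → 56
size 56, align 2
array of 3: 3 × 56 = 168

168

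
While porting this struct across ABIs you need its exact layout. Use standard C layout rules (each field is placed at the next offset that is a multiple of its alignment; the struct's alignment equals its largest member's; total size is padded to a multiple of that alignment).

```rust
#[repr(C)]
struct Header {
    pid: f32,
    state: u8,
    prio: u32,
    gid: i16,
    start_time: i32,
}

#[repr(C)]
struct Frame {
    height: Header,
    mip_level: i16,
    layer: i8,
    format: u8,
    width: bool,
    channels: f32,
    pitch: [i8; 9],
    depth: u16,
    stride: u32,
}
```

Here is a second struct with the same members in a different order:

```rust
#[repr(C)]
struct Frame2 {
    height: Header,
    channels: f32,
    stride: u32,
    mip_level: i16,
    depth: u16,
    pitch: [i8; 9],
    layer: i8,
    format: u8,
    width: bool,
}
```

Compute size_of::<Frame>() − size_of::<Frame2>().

Header: @0: pid [4B, align 4] → 4; @4: state [1B, align 1] → 5; +3 pad (align 4); @8: prio [4B, align 4] → 12; @12: gid [2B, align 2] → 14; +2 pad (align 4); @16: start_time [4B, align 4] → 20; size 20, align 4
@0: height [20B, align 4] → 20
@20: mip_level [2B, align 2] → 22
@22: layer [1B, align 1] → 23
@23: format [1B, align 1] → 24
@24: width [1B, align 1] → 25
+3 pad (align 4)
@28: channels [4B, align 4] → 32
@32: pitch [9B, align 1] → 41
+1 pad (align 2)
@42: depth [2B, align 2] → 44
@44: stride [4B, align 4] → 48
size 48, align 4
— Frame2 —
@0: height [20B, align 4] → 20
@20: channels [4B, align 4] → 24
@24: stride [4B, align 4] → 28
@28: mip_level [2B, align 2] → 30
@30: depth [2B, align 2] → 32
@32: pitch [9B, align 1] → 41
@41: layer [1B, align 1] → 42
@42: format [1B, align 1] → 43
@43: width [1B, align 1] → 44
size 44, align 4
48 − 44 = 4

4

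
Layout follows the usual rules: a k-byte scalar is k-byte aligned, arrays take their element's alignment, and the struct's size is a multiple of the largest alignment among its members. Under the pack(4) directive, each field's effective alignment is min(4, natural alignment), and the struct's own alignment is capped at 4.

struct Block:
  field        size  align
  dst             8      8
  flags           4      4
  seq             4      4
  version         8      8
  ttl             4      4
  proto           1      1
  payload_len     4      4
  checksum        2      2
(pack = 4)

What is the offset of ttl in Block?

24

0..8  dst  (8B, 4-aligned)
8..12  flags  (4B, 4-aligned)
12..16  seq  (4B, 4-aligned)
16..24  version  (8B, 4-aligned)
24..28  ttl  (4B, 4-aligned)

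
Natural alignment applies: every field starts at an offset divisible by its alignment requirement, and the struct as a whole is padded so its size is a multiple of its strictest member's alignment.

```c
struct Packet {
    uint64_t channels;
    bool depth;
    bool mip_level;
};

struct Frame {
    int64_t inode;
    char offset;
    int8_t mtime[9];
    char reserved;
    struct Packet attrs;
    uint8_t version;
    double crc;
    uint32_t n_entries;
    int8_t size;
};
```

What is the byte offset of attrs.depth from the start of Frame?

32

Packet: channels at 0 (size 8, align 8) → ends 8; depth at 8 (size 1, align 1) → ends 9; mip_level at 9 (size 1, align 1) → ends 10; tail pad 6 to reach multiple of 8; total 16 bytes, alignment 8
inode at 0 (size 8, align 8) → ends 8
offset at 8 (size 1, align 1) → ends 9
mtime at 9 (size 9, align 1) → ends 18
reserved at 18 (size 1, align 1) → ends 19
pad 5 to align 8 for attrs
attrs at 24 (size 16, align 8) → ends 40
within Packet: depth at 8
24 + 8 = 32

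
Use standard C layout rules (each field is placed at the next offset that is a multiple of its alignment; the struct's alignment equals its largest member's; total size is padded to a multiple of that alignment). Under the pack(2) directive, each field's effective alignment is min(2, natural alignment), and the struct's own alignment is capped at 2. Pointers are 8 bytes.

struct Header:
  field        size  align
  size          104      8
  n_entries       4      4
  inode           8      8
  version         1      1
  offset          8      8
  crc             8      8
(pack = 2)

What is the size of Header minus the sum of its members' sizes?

1

0..104  size  (104B, 2-aligned)
104..108  n_entries  (4B, 2-aligned)
108..116  inode  (8B, 2-aligned)
116..117  version  (1B, 1-aligned)
117..118  -- padding (1B)
118..126  offset  (8B, 2-aligned)
126..134  crc  (8B, 2-aligned)
sizeof = 134, alignof = 2
data bytes 133, size 134 → padding 1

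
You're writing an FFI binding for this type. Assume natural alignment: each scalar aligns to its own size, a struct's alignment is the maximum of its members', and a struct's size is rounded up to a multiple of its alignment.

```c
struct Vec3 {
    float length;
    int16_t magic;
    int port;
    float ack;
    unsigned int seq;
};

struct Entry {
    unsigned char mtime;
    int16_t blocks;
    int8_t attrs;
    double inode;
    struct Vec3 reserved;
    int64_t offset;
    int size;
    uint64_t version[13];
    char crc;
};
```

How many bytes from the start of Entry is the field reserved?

Vec3: 0..4  length  (4B, 4-aligned); 4..6  magic  (2B, 2-aligned); 6..8  -- padding (2B); 8..12  port  (4B, 4-aligned); 12..16  ack  (4B, 4-aligned); 16..20  seq  (4B, 4-aligned); sizeof = 20, alignof = 4
0..1  mtime  (1B, 1-aligned)
1..2  -- padding (1B)
2..4  blocks  (2B, 2-aligned)
4..5  attrs  (1B, 1-aligned)
5..8  -- padding (3B)
8..16  inode  (8B, 8-aligned)
16..36  reserved  (20B, 4-aligned)

16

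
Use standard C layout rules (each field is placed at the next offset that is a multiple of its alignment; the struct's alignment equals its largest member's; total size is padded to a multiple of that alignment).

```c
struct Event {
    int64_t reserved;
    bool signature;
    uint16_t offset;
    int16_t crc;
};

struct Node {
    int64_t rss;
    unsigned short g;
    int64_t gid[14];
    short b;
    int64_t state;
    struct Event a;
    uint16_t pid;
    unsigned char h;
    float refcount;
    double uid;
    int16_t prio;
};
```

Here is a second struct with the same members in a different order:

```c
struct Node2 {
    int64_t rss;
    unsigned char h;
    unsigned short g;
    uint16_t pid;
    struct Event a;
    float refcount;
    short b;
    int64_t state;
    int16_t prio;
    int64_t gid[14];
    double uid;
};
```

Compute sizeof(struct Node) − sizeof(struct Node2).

8

Event: 0..8  reserved  (8B, 8-aligned); 8..9  signature  (1B, 1-aligned); 9..10  -- padding (1B); 10..12  offset  (2B, 2-aligned); 12..14  crc  (2B, 2-aligned); 14..16  -- tail padding (2B); sizeof = 16, alignof = 8
0..8  rss  (8B, 8-aligned)
8..10  g  (2B, 2-aligned)
10..16  -- padding (6B)
16..128  gid  (112B, 8-aligned)
128..130  b  (2B, 2-aligned)
130..136  -- padding (6B)
136..144  state  (8B, 8-aligned)
144..160  a  (16B, 8-aligned)
160..162  pid  (2B, 2-aligned)
162..163  h  (1B, 1-aligned)
163..164  -- padding (1B)
164..168  refcount  (4B, 4-aligned)
168..176  uid  (8B, 8-aligned)
176..178  prio  (2B, 2-aligned)
178..184  -- tail padding (6B)
sizeof = 184, alignof = 8
— Node2 —
0..8  rss  (8B, 8-aligned)
8..9  h  (1B, 1-aligned)
9..10  -- padding (1B)
10..12  g  (2B, 2-aligned)
12..14  pid  (2B, 2-aligned)
14..16  -- padding (2B)
16..32  a  (16B, 8-aligned)
32..36  refcount  (4B, 4-aligned)
36..38  b  (2B, 2-aligned)
38..40  -- padding (2B)
40..48  state  (8B, 8-aligned)
48..50  prio  (2B, 2-aligned)
50..56  -- padding (6B)
56..168  gid  (112B, 8-aligned)
168..176  uid  (8B, 8-aligned)
sizeof = 176, alignof = 8
184 − 176 = 8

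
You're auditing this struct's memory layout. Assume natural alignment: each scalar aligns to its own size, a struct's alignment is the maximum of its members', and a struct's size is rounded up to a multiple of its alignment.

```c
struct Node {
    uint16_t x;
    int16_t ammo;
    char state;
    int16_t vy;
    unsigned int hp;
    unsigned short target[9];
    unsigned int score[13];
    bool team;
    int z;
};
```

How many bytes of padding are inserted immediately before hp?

0

x at 0 (size 2, align 2) → ends 2
ammo at 2 (size 2, align 2) → ends 4
state at 4 (size 1, align 1) → ends 5
pad 1 to align 2 for vy
vy at 6 (size 2, align 2) → ends 8
hp at 8 (size 4, align 4) → ends 12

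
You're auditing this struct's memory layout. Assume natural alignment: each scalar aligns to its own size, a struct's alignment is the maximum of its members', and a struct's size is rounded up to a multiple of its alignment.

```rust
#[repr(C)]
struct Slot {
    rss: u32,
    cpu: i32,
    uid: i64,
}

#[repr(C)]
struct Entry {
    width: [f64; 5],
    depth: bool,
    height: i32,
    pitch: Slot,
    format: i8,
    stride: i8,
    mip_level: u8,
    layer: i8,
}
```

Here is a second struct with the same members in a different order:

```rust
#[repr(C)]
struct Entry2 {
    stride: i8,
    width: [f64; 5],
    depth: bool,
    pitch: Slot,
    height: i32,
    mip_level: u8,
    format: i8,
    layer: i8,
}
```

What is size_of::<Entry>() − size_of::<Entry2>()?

Slot: @0: rss [4B, align 4] → 4; @4: cpu [4B, align 4] → 8; @8: uid [8B, align 8] → 16; size 16, align 8
@0: width [40B, align 8] → 40
@40: depth [1B, align 1] → 41
+3 pad (align 4)
@44: height [4B, align 4] → 48
@48: pitch [16B, align 8] → 64
@64: format [1B, align 1] → 65
@65: stride [1B, align 1] → 66
@66: mip_level [1B, align 1] → 67
@67: layer [1B, align 1] → 68
+4 tail pad (align 8)
size 72, align 8
— Entry2 —
@0: stride [1B, align 1] → 1
+7 pad (align 8)
@8: width [40B, align 8] → 48
@48: depth [1B, align 1] → 49
+7 pad (align 8)
@56: pitch [16B, align 8] → 72
@72: height [4B, align 4] → 76
@76: mip_level [1B, align 1] → 77
@77: format [1B, align 1] → 78
@78: layer [1B, align 1] → 79
+1 tail pad (align 8)
size 80, align 8
72 − 80 = -8

-8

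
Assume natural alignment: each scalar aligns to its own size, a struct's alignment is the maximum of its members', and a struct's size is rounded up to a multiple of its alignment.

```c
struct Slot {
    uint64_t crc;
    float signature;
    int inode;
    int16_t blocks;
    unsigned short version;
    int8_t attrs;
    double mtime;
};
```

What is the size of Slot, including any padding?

32

0..8  crc  (8B, 8-aligned)
8..12  signature  (4B, 4-aligned)
12..16  inode  (4B, 4-aligned)
16..18  blocks  (2B, 2-aligned)
18..20  version  (2B, 2-aligned)
20..21  attrs  (1B, 1-aligned)
21..24  -- padding (3B)
24..32  mtime  (8B, 8-aligned)
sizeof = 32, alignof = 8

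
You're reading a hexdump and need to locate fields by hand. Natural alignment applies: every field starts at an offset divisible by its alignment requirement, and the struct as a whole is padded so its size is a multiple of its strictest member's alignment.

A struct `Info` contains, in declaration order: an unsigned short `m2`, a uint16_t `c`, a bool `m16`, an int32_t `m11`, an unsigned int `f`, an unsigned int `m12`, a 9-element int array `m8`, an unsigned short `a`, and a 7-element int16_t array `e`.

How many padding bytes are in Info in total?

m2 at 0 (size 2, align 2) → ends 2
c at 2 (size 2, align 2) → ends 4
m16 at 4 (size 1, align 1) → ends 5
pad 3 to align 4 for m11
m11 at 8 (size 4, align 4) → ends 12
f at 12 (size 4, align 4) → ends 16
m12 at 16 (size 4, align 4) → ends 20
m8 at 20 (size 36, align 4) → ends 56
a at 56 (size 2, align 2) → ends 58
e at 58 (size 14, align 2) → ends 72
total 72 bytes, alignment 4
data bytes 69, size 72 → padding 3

3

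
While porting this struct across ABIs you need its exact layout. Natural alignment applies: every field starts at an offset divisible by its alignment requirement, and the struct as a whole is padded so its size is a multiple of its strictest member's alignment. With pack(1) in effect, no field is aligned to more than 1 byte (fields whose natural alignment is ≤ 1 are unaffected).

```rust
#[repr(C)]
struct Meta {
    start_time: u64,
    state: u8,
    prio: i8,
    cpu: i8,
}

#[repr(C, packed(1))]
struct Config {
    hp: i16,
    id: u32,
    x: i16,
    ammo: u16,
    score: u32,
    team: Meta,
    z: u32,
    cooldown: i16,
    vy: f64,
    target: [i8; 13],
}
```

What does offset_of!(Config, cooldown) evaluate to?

Meta: 0..8  start_time  (8B, 8-aligned); 8..9  state  (1B, 1-aligned); 9..10  prio  (1B, 1-aligned); 10..11  cpu  (1B, 1-aligned); 11..16  -- tail padding (5B); sizeof = 16, alignof = 8
0..2  hp  (2B, 1-aligned)
2..6  id  (4B, 1-aligned)
6..8  x  (2B, 1-aligned)
8..10  ammo  (2B, 1-aligned)
10..14  score  (4B, 1-aligned)
14..30  team  (16B, 1-aligned)
30..34  z  (4B, 1-aligned)
34..36  cooldown  (2B, 1-aligned)

34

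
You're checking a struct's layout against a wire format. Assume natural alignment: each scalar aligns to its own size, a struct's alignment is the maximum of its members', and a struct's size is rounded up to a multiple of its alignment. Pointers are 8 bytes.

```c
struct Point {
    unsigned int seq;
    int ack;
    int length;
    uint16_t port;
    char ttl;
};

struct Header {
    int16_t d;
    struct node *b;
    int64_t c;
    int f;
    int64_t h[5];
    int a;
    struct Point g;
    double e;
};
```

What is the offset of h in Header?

32

Point: seq at 0 (size 4, align 4) → ends 4; ack at 4 (size 4, align 4) → ends 8; length at 8 (size 4, align 4) → ends 12; port at 12 (size 2, align 2) → ends 14; ttl at 14 (size 1, align 1) → ends 15; tail pad 1 to reach multiple of 4; total 16 bytes, alignment 4
d at 0 (size 2, align 2) → ends 2
pad 6 to align 8 for b
b at 8 (size 8, align 8) → ends 16
c at 16 (size 8, align 8) → ends 24
f at 24 (size 4, align 4) → ends 28
pad 4 to align 8 for h
h at 32 (size 40, align 8) → ends 72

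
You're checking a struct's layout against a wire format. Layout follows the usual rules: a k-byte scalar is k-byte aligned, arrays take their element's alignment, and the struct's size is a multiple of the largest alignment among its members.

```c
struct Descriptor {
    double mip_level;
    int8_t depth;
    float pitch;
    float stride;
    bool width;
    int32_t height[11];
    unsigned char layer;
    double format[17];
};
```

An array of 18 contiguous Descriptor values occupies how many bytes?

3744

mip_level at 0 (size 8, align 8) → ends 8
depth at 8 (size 1, align 1) → ends 9
pad 3 to align 4 for pitch
pitch at 12 (size 4, align 4) → ends 16
stride at 16 (size 4, align 4) → ends 20
width at 20 (size 1, align 1) → ends 21
pad 3 to align 4 for height
height at 24 (size 44, align 4) → ends 68
layer at 68 (size 1, align 1) → ends 69
pad 3 to align 8 for format
format at 72 (size 136, align 8) → ends 208
total 208 bytes, alignment 8
array of 18: 18 × 208 = 3744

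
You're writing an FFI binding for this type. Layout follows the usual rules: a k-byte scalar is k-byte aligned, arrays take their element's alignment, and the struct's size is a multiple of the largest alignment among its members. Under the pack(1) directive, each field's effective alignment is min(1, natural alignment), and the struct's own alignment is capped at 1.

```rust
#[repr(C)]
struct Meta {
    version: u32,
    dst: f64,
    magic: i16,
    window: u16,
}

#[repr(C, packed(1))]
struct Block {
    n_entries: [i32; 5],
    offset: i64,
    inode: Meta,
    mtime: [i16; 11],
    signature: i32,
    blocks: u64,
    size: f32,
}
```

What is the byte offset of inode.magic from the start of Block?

Meta: 0..4  version  (4B, 4-aligned); 4..8  -- padding (4B); 8..16  dst  (8B, 8-aligned); 16..18  magic  (2B, 2-aligned); 18..20  window  (2B, 2-aligned); 20..24  -- tail padding (4B); sizeof = 24, alignof = 8
0..20  n_entries  (20B, 1-aligned)
20..28  offset  (8B, 1-aligned)
28..52  inode  (24B, 1-aligned)
within Meta: magic at 16
28 + 16 = 44

44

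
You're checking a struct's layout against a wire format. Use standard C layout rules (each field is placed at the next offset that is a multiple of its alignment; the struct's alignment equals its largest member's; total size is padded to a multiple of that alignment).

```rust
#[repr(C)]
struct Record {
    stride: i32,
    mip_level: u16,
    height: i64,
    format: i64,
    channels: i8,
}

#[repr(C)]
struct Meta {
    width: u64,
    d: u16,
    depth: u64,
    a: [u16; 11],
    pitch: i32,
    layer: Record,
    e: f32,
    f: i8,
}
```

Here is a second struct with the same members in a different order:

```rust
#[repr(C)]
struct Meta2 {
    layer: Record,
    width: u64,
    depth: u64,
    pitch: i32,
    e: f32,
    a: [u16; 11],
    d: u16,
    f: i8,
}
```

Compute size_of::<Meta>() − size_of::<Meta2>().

8

Record: 0..4  stride  (4B, 4-aligned); 4..6  mip_level  (2B, 2-aligned); 6..8  -- padding (2B); 8..16  height  (8B, 8-aligned); 16..24  format  (8B, 8-aligned); 24..25  channels  (1B, 1-aligned); 25..32  -- tail padding (7B); sizeof = 32, alignof = 8
0..8  width  (8B, 8-aligned)
8..10  d  (2B, 2-aligned)
10..16  -- padding (6B)
16..24  depth  (8B, 8-aligned)
24..46  a  (22B, 2-aligned)
46..48  -- padding (2B)
48..52  pitch  (4B, 4-aligned)
52..56  -- padding (4B)
56..88  layer  (32B, 8-aligned)
88..92  e  (4B, 4-aligned)
92..93  f  (1B, 1-aligned)
93..96  -- tail padding (3B)
sizeof = 96, alignof = 8
— Meta2 —
0..32  layer  (32B, 8-aligned)
32..40  width  (8B, 8-aligned)
40..48  depth  (8B, 8-aligned)
48..52  pitch  (4B, 4-aligned)
52..56  e  (4B, 4-aligned)
56..78  a  (22B, 2-aligned)
78..80  d  (2B, 2-aligned)
80..81  f  (1B, 1-aligned)
81..88  -- tail padding (7B)
sizeof = 88, alignof = 8
96 − 88 = 8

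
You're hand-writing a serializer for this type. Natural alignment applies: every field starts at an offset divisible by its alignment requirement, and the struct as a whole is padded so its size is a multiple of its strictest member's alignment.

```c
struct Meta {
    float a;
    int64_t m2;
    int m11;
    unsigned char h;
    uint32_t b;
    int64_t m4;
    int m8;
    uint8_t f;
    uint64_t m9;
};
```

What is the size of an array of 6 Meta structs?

0..4  a  (4B, 4-aligned)
4..8  -- padding (4B)
8..16  m2  (8B, 8-aligned)
16..20  m11  (4B, 4-aligned)
20..21  h  (1B, 1-aligned)
21..24  -- padding (3B)
24..28  b  (4B, 4-aligned)
28..32  -- padding (4B)
32..40  m4  (8B, 8-aligned)
40..44  m8  (4B, 4-aligned)
44..45  f  (1B, 1-aligned)
45..48  -- padding (3B)
48..56  m9  (8B, 8-aligned)
sizeof = 56, alignof = 8
array of 6: 6 × 56 = 336

336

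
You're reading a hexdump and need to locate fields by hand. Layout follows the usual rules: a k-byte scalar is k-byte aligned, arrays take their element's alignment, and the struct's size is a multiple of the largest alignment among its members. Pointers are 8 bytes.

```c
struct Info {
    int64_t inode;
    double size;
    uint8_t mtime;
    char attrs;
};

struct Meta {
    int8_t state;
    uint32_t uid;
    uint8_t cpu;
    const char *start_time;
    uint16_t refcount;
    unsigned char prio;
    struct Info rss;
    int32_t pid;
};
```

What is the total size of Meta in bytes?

Info: @0: inode [8B, align 8] → 8; @8: size [8B, align 8] → 16; @16: mtime [1B, align 1] → 17; @17: attrs [1B, align 1] → 18; +6 tail pad (align 8); size 24, align 8
@0: state [1B, align 1] → 1
+3 pad (align 4)
@4: uid [4B, align 4] → 8
@8: cpu [1B, align 1] → 9
+7 pad (align 8)
@16: start_time [8B, align 8] → 24
@24: refcount [2B, align 2] → 26
@26: prio [1B, align 1] → 27
+5 pad (align 8)
@32: rss [24B, align 8] → 56
@56: pid [4B, align 4] → 60
+4 tail pad (align 8)
size 64, align 8

64 bytes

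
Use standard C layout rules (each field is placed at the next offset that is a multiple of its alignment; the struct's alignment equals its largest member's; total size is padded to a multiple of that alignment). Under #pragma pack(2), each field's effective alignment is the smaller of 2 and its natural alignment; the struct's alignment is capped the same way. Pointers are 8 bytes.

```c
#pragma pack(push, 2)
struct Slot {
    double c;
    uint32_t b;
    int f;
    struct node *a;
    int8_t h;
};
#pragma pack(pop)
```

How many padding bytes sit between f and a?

0

c at 0 (size 8, align 2) → ends 8
b at 8 (size 4, align 2) → ends 12
f at 12 (size 4, align 2) → ends 16
a at 16 (size 8, align 2) → ends 24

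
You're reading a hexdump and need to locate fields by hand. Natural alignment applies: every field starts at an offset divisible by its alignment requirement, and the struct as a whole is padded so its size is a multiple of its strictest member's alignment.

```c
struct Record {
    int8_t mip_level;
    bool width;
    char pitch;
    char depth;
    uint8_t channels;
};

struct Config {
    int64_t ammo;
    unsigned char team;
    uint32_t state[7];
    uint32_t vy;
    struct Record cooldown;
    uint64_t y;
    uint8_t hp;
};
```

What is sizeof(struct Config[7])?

Record: @0: mip_level [1B, align 1] → 1; @1: width [1B, align 1] → 2; @2: pitch [1B, align 1] → 3; @3: depth [1B, align 1] → 4; @4: channels [1B, align 1] → 5; size 5, align 1
@0: ammo [8B, align 8] → 8
@8: team [1B, align 1] → 9
+3 pad (align 4)
@12: state [28B, align 4] → 40
@40: vy [4B, align 4] → 44
@44: cooldown [5B, align 1] → 49
+7 pad (align 8)
@56: y [8B, align 8] → 64
@64: hp [1B, align 1] → 65
+7 tail pad (align 8)
size 72, align 8
array of 7: 7 × 72 = 504

504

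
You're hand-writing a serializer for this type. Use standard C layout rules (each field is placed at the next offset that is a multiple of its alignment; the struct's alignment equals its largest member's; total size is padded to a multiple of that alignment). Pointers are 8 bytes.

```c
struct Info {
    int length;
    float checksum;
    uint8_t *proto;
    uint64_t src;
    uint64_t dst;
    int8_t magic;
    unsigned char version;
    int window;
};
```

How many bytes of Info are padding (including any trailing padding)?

@0: length [4B, align 4] → 4
@4: checksum [4B, align 4] → 8
@8: proto [8B, align 8] → 16
@16: src [8B, align 8] → 24
@24: dst [8B, align 8] → 32
@32: magic [1B, align 1] → 33
@33: version [1B, align 1] → 34
+2 pad (align 4)
@36: window [4B, align 4] → 40
size 40, align 8
data bytes 38, size 40 → padding 2

2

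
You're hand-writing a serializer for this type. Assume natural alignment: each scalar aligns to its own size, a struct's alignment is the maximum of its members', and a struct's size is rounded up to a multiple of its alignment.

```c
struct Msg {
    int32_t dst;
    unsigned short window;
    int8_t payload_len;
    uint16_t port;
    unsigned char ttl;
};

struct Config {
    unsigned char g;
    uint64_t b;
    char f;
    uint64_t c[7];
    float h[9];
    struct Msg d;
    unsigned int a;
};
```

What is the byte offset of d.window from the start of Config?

Msg: 0..4  dst  (4B, 4-aligned); 4..6  window  (2B, 2-aligned); 6..7  payload_len  (1B, 1-aligned); 7..8  -- padding (1B); 8..10  port  (2B, 2-aligned); 10..11  ttl  (1B, 1-aligned); 11..12  -- tail padding (1B); sizeof = 12, alignof = 4
0..1  g  (1B, 1-aligned)
1..8  -- padding (7B)
8..16  b  (8B, 8-aligned)
16..17  f  (1B, 1-aligned)
17..24  -- padding (7B)
24..80  c  (56B, 8-aligned)
80..116  h  (36B, 4-aligned)
116..128  d  (12B, 4-aligned)
within Msg: window at 4
116 + 4 = 120

120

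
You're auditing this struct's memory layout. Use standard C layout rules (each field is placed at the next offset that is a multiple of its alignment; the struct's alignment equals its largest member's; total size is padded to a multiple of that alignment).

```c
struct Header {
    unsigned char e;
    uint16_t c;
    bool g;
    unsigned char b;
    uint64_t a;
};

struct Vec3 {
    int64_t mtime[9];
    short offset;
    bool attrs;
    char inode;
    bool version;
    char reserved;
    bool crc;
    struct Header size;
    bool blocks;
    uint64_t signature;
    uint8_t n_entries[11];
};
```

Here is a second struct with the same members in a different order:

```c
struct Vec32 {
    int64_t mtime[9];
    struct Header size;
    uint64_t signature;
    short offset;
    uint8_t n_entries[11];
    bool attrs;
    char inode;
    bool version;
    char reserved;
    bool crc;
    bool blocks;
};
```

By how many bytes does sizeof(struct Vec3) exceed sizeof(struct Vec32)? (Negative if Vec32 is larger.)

8

Header: 0..1  e  (1B, 1-aligned); 1..2  -- padding (1B); 2..4  c  (2B, 2-aligned); 4..5  g  (1B, 1-aligned); 5..6  b  (1B, 1-aligned); 6..8  -- padding (2B); 8..16  a  (8B, 8-aligned); sizeof = 16, alignof = 8
0..72  mtime  (72B, 8-aligned)
72..74  offset  (2B, 2-aligned)
74..75  attrs  (1B, 1-aligned)
75..76  inode  (1B, 1-aligned)
76..77  version  (1B, 1-aligned)
77..78  reserved  (1B, 1-aligned)
78..79  crc  (1B, 1-aligned)
79..80  -- padding (1B)
80..96  size  (16B, 8-aligned)
96..97  blocks  (1B, 1-aligned)
97..104  -- padding (7B)
104..112  signature  (8B, 8-aligned)
112..123  n_entries  (11B, 1-aligned)
123..128  -- tail padding (5B)
sizeof = 128, alignof = 8
— Vec32 —
0..72  mtime  (72B, 8-aligned)
72..88  size  (16B, 8-aligned)
88..96  signature  (8B, 8-aligned)
96..98  offset  (2B, 2-aligned)
98..109  n_entries  (11B, 1-aligned)
109..110  attrs  (1B, 1-aligned)
110..111  inode  (1B, 1-aligned)
111..112  version  (1B, 1-aligned)
112..113  reserved  (1B, 1-aligned)
113..114  crc  (1B, 1-aligned)
114..115  blocks  (1B, 1-aligned)
115..120  -- tail padding (5B)
sizeof = 120, alignof = 8
128 − 120 = 8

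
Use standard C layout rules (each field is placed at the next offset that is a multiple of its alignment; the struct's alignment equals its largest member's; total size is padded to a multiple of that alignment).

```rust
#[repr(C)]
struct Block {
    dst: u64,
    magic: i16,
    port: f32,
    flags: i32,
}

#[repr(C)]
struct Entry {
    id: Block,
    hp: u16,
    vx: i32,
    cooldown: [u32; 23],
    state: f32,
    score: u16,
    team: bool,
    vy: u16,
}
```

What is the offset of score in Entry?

Block: 0..8  dst  (8B, 8-aligned); 8..10  magic  (2B, 2-aligned); 10..12  -- padding (2B); 12..16  port  (4B, 4-aligned); 16..20  flags  (4B, 4-aligned); 20..24  -- tail padding (4B); sizeof = 24, alignof = 8
0..24  id  (24B, 8-aligned)
24..26  hp  (2B, 2-aligned)
26..28  -- padding (2B)
28..32  vx  (4B, 4-aligned)
32..124  cooldown  (92B, 4-aligned)
124..128  state  (4B, 4-aligned)
128..130  score  (2B, 2-aligned)

128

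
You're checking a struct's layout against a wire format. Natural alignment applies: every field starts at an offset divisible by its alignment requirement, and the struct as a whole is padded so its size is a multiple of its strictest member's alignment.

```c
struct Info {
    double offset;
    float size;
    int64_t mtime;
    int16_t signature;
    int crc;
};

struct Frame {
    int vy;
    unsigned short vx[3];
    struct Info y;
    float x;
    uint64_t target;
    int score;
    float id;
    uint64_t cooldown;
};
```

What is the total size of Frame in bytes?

80

Info: 0..8  offset  (8B, 8-aligned); 8..12  size  (4B, 4-aligned); 12..16  -- padding (4B); 16..24  mtime  (8B, 8-aligned); 24..26  signature  (2B, 2-aligned); 26..28  -- padding (2B); 28..32  crc  (4B, 4-aligned); sizeof = 32, alignof = 8
0..4  vy  (4B, 4-aligned)
4..10  vx  (6B, 2-aligned)
10..16  -- padding (6B)
16..48  y  (32B, 8-aligned)
48..52  x  (4B, 4-aligned)
52..56  -- padding (4B)
56..64  target  (8B, 8-aligned)
64..68  score  (4B, 4-aligned)
68..72  id  (4B, 4-aligned)
72..80  cooldown  (8B, 8-aligned)
sizeof = 80, alignof = 8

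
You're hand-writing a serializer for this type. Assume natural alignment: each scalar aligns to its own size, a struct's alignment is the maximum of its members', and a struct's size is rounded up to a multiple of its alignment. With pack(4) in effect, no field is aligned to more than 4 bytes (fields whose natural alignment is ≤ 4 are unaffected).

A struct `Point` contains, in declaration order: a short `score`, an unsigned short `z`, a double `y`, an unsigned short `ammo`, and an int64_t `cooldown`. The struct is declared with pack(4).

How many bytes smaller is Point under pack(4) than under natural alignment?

8

natural layout:
  0..2  score  (2B, 2-aligned)
  2..4  z  (2B, 2-aligned)
  4..8  -- padding (4B)
  8..16  y  (8B, 8-aligned)
  16..18  ammo  (2B, 2-aligned)
  18..24  -- padding (6B)
  24..32  cooldown  (8B, 8-aligned)
  sizeof = 32, alignof = 8
packed(4) layout:
  0..2  score  (2B, 2-aligned)
  2..4  z  (2B, 2-aligned)
  4..12  y  (8B, 4-aligned)
  12..14  ammo  (2B, 2-aligned)
  14..16  -- padding (2B)
  16..24  cooldown  (8B, 4-aligned)
  sizeof = 24, alignof = 4
32 − 24 = 8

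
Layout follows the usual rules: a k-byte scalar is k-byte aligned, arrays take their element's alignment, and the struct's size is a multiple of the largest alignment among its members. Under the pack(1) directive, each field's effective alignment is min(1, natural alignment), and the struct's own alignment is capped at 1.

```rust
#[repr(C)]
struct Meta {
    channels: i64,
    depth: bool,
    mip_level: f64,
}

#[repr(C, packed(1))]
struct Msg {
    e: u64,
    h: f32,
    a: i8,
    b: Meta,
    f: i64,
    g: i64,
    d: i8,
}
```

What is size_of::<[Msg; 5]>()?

Meta: channels at 0 (size 8, align 8) → ends 8; depth at 8 (size 1, align 1) → ends 9; pad 7 to align 8 for mip_level; mip_level at 16 (size 8, align 8) → ends 24; total 24 bytes, alignment 8
e at 0 (size 8, align 1) → ends 8
h at 8 (size 4, align 1) → ends 12
a at 12 (size 1, align 1) → ends 13
b at 13 (size 24, align 1) → ends 37
f at 37 (size 8, align 1) → ends 45
g at 45 (size 8, align 1) → ends 53
d at 53 (size 1, align 1) → ends 54
total 54 bytes, alignment 1
array of 5: 5 × 54 = 270

270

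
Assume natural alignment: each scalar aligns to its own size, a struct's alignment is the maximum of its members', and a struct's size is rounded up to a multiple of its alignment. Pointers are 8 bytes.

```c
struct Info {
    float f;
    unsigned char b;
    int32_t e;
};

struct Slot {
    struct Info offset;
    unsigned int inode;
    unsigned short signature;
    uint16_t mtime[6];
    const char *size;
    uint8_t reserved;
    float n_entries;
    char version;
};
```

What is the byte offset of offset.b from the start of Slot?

4

Info: @0: f [4B, align 4] → 4; @4: b [1B, align 1] → 5; +3 pad (align 4); @8: e [4B, align 4] → 12; size 12, align 4
@0: offset [12B, align 4] → 12
within Info: b at 4
0 + 4 = 4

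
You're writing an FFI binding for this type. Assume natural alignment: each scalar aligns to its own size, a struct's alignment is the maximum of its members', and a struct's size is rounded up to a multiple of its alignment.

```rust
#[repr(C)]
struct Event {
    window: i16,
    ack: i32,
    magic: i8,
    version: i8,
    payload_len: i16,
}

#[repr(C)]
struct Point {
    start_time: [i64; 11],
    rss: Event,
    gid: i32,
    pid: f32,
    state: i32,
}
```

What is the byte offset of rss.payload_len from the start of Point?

98

Event: 0..2  window  (2B, 2-aligned); 2..4  -- padding (2B); 4..8  ack  (4B, 4-aligned); 8..9  magic  (1B, 1-aligned); 9..10  version  (1B, 1-aligned); 10..12  payload_len  (2B, 2-aligned); sizeof = 12, alignof = 4
0..88  start_time  (88B, 8-aligned)
88..100  rss  (12B, 4-aligned)
within Event: payload_len at 10
88 + 10 = 98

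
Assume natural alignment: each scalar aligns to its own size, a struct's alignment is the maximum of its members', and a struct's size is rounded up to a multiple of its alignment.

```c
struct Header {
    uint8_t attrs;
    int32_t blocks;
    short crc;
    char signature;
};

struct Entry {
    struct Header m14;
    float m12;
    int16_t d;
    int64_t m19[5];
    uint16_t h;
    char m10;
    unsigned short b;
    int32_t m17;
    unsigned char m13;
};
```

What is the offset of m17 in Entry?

Header: 0..1  attrs  (1B, 1-aligned); 1..4  -- padding (3B); 4..8  blocks  (4B, 4-aligned); 8..10  crc  (2B, 2-aligned); 10..11  signature  (1B, 1-aligned); 11..12  -- tail padding (1B); sizeof = 12, alignof = 4
0..12  m14  (12B, 4-aligned)
12..16  m12  (4B, 4-aligned)
16..18  d  (2B, 2-aligned)
18..24  -- padding (6B)
24..64  m19  (40B, 8-aligned)
64..66  h  (2B, 2-aligned)
66..67  m10  (1B, 1-aligned)
67..68  -- padding (1B)
68..70  b  (2B, 2-aligned)
70..72  -- padding (2B)
72..76  m17  (4B, 4-aligned)

72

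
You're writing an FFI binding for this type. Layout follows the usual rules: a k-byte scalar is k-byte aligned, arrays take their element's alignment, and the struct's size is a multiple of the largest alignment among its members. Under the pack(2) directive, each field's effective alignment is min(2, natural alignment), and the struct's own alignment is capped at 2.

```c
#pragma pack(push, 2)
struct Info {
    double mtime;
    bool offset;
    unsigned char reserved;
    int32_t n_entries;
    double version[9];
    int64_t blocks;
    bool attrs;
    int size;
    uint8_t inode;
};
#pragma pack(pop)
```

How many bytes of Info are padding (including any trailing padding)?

@0: mtime [8B, align 2] → 8
@8: offset [1B, align 1] → 9
@9: reserved [1B, align 1] → 10
@10: n_entries [4B, align 2] → 14
@14: version [72B, align 2] → 86
@86: blocks [8B, align 2] → 94
@94: attrs [1B, align 1] → 95
+1 pad (align 2)
@96: size [4B, align 2] → 100
@100: inode [1B, align 1] → 101
+1 tail pad (align 2)
size 102, align 2
data bytes 100, size 102 → padding 2

2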